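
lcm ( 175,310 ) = 10850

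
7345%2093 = 1066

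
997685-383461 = 614224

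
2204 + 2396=4600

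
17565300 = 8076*2175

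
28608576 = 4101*6976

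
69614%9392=3870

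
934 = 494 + 440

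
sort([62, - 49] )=[ - 49,62 ]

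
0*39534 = 0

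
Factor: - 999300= - 2^2*3^1*5^2*3331^1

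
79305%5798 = 3931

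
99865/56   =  1783 + 17/56  =  1783.30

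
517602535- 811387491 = - 293784956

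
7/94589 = 7/94589 = 0.00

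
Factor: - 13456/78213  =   - 16/93=- 2^4 * 3^( - 1)*31^( - 1) 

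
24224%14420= 9804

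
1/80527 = 1/80527 = 0.00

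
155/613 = 155/613 = 0.25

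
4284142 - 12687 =4271455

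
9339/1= 9339  =  9339.00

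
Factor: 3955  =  5^1*7^1*113^1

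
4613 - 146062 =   -  141449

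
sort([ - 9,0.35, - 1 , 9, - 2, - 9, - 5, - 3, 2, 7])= [- 9, -9,- 5,- 3, - 2, - 1,0.35,2,7, 9]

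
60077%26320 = 7437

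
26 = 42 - 16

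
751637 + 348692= 1100329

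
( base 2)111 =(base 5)12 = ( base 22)7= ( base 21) 7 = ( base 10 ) 7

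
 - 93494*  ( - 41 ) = 3833254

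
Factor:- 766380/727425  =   - 964/915  =  - 2^2 * 3^( - 1 )*5^( - 1 ) * 61^( - 1)*241^1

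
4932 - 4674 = 258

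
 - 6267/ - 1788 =2089/596 = 3.51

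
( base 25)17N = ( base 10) 823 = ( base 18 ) 29d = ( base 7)2254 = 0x337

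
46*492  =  22632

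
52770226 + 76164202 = 128934428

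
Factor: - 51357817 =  - 7^1 * 19^1*386149^1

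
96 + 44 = 140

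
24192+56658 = 80850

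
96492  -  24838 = 71654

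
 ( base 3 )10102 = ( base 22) 44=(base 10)92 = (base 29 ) 35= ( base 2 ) 1011100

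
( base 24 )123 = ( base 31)k7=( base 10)627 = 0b1001110011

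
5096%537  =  263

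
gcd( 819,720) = 9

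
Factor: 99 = 3^2 * 11^1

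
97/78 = 1+19/78=1.24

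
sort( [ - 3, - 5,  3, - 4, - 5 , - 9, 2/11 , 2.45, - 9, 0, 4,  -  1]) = [ - 9, - 9, - 5,  -  5,-4,  -  3, - 1, 0, 2/11,  2.45,3, 4]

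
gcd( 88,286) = 22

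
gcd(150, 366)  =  6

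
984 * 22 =21648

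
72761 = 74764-2003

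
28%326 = 28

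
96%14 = 12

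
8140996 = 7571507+569489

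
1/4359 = 1/4359  =  0.00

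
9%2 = 1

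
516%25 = 16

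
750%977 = 750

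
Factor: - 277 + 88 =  - 3^3*7^1 = - 189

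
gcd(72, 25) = 1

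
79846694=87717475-7870781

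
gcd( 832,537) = 1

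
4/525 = 4/525 = 0.01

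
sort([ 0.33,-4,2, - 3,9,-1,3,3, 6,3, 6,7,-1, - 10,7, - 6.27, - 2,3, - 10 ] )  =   [ - 10, - 10,-6.27, - 4,-3 ,  -  2, - 1,-1,0.33,  2,3 , 3,3,3,6,6,7 , 7, 9]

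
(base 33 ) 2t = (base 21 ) 4b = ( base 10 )95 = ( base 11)87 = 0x5F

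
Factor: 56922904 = 2^3 * 7115363^1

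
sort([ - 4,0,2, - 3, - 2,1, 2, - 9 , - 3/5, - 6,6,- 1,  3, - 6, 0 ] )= [ - 9 , - 6, - 6,  -  4, - 3, - 2, - 1, - 3/5  ,  0,0,1,2,2, 3,6 ]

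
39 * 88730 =3460470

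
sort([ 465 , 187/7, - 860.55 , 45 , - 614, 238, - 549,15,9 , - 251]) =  [ - 860.55,-614 ,  -  549, - 251,9,15 , 187/7 , 45, 238 , 465] 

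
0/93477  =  0 = 0.00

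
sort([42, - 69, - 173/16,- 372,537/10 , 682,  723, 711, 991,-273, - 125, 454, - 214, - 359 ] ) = [ - 372,-359,  -  273,-214,  -  125, - 69, - 173/16,42, 537/10, 454, 682, 711, 723, 991 ] 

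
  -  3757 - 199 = -3956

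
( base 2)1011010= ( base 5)330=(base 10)90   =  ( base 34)2M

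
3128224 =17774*176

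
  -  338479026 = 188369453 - 526848479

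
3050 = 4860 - 1810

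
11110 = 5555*2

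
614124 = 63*9748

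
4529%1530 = 1469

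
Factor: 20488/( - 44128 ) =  - 13/28 = -2^( - 2)*7^(  -  1)*13^1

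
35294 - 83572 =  - 48278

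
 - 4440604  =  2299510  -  6740114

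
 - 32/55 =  - 32/55 = -0.58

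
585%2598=585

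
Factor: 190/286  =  95/143  =  5^1 *11^(-1)* 13^( - 1)*19^1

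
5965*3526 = 21032590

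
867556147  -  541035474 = 326520673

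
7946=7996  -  50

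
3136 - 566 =2570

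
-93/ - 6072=31/2024 =0.02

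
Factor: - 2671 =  - 2671^1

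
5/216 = 5/216 = 0.02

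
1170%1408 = 1170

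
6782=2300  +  4482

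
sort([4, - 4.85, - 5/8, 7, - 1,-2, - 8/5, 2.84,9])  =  [ - 4.85, - 2, - 8/5, - 1,-5/8,2.84,4, 7,9 ]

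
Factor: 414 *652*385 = 103922280 = 2^3 *3^2*5^1*7^1*11^1*23^1*163^1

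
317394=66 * 4809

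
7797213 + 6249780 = 14046993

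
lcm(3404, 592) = 13616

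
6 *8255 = 49530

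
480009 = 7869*61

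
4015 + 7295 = 11310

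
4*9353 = 37412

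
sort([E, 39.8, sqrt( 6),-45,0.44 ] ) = [-45, 0.44,sqrt(6),E, 39.8] 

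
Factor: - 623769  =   - 3^1 * 207923^1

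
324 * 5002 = 1620648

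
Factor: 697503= 3^1 * 43^1*5407^1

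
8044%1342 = 1334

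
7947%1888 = 395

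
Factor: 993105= 3^2*5^1*29^1*761^1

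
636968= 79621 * 8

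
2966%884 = 314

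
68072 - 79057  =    -  10985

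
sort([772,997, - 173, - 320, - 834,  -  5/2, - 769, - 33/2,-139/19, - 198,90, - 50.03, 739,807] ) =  [ - 834,-769, - 320,  -  198 ,  -  173, - 50.03, -33/2, - 139/19,-5/2,90,739 , 772,807, 997]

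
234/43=234/43 = 5.44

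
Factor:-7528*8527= - 2^3*941^1*8527^1 = -  64191256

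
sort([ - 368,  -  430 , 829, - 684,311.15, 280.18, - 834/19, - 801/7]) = [-684 , - 430, - 368, - 801/7, - 834/19,280.18 , 311.15 , 829 ] 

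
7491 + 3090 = 10581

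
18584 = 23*808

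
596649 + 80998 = 677647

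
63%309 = 63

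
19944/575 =34+394/575 = 34.69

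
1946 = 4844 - 2898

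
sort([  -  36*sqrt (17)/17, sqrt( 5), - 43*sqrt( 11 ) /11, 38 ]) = [  -  43*sqrt( 11)/11, - 36*sqrt( 17 ) /17 , sqrt( 5 ), 38]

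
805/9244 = 805/9244 = 0.09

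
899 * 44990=40446010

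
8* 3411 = 27288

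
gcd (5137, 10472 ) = 11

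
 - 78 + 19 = -59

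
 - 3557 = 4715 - 8272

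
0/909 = 0  =  0.00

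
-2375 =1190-3565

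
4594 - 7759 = -3165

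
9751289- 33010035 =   -  23258746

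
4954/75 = 4954/75= 66.05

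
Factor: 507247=13^1 * 39019^1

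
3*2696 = 8088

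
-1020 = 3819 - 4839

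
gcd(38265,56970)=15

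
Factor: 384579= 3^2 * 13^1* 19^1*173^1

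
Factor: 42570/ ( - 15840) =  - 2^( - 4)*43^1 =- 43/16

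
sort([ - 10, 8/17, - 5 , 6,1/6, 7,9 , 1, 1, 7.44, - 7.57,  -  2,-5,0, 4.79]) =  [- 10, - 7.57, - 5, - 5,  -  2, 0, 1/6,8/17, 1, 1,4.79, 6,  7,7.44,9]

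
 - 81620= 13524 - 95144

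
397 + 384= 781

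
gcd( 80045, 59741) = 1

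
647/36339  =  647/36339 = 0.02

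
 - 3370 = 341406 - 344776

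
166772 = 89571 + 77201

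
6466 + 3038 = 9504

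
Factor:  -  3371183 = -3371183^1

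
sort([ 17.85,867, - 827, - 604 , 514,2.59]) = [-827, - 604 , 2.59, 17.85,514, 867] 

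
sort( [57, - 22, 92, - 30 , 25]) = [ - 30, - 22,  25,57, 92 ] 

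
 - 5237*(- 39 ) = 204243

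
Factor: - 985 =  - 5^1*197^1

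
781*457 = 356917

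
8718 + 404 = 9122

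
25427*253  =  6433031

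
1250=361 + 889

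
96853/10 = 9685 + 3/10 = 9685.30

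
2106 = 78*27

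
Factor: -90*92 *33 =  - 2^3* 3^3*5^1 *11^1*23^1 = - 273240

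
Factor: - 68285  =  - 5^1*7^1 * 1951^1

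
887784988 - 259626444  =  628158544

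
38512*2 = 77024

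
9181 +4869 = 14050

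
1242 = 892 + 350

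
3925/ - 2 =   -  1963+1/2 = - 1962.50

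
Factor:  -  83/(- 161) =7^(-1)*23^( - 1 )*83^1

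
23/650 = 23/650 = 0.04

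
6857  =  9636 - 2779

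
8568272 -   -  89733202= 98301474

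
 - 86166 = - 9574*9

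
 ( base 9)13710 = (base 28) BP0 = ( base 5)244244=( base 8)22154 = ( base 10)9324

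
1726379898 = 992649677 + 733730221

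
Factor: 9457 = 7^2*193^1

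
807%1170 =807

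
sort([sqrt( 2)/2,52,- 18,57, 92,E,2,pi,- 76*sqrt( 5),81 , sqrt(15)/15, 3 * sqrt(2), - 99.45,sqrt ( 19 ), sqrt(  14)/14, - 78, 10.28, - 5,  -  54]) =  [ - 76*sqrt(5 ), - 99.45, - 78, - 54, - 18 , - 5,sqrt(15 ) /15,sqrt(14)/14,  sqrt( 2) /2,2, E , pi,  3*sqrt (2), sqrt(19), 10.28, 52,  57, 81,92] 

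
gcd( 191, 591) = 1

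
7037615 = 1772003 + 5265612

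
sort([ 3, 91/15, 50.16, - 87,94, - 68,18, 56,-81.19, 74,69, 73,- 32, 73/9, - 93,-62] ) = [ - 93,-87, - 81.19, -68, - 62,-32, 3,  91/15,73/9, 18, 50.16, 56, 69,  73,74,94 ]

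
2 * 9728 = 19456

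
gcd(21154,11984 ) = 14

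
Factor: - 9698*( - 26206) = 254145788 = 2^2 * 13^1 * 373^1 * 13103^1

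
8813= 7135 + 1678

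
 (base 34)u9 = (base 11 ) 856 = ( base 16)405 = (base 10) 1029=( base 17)399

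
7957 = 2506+5451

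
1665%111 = 0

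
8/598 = 4/299 = 0.01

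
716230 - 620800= 95430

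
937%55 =2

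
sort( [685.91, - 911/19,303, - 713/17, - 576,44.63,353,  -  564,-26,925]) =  [-576 , - 564,- 911/19,-713/17,-26, 44.63, 303,  353, 685.91, 925 ]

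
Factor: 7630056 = 2^3*3^2*7^1*  15139^1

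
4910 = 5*982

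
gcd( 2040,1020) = 1020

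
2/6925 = 2/6925  =  0.00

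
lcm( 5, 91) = 455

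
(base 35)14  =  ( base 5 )124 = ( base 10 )39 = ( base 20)1j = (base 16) 27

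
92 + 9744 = 9836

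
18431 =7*2633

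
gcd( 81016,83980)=988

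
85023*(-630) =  - 53564490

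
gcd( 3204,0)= 3204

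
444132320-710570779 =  - 266438459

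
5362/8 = 2681/4 = 670.25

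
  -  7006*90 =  - 630540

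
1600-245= 1355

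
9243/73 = 126 + 45/73 =126.62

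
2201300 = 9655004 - 7453704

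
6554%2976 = 602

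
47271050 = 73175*646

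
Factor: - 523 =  - 523^1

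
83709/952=83709/952 = 87.93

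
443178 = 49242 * 9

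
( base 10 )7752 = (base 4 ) 1321020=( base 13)36B4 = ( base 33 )73U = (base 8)17110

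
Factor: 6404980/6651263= 2^2*5^1*131^( - 1)*293^1  *1093^1*50773^( - 1 )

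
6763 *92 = 622196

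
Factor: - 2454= - 2^1*3^1*409^1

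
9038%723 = 362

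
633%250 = 133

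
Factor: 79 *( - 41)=- 3239 = - 41^1*79^1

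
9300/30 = 310 = 310.00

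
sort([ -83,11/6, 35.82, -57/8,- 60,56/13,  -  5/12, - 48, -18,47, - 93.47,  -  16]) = [ - 93.47,-83 ,-60, - 48, - 18, - 16,-57/8, - 5/12,11/6,  56/13,35.82,47]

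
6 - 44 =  - 38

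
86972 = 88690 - 1718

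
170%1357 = 170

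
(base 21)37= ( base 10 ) 70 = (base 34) 22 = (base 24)2m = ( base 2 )1000110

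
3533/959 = 3 + 656/959 = 3.68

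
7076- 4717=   2359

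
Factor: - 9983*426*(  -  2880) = 2^7*3^3*5^1*67^1*71^1*149^1 = 12247943040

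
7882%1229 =508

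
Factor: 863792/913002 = 2^3 * 3^( - 1) * 17^( - 1)*8951^(-1) *53987^1 = 431896/456501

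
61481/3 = 61481/3 = 20493.67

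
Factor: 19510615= 5^1 * 337^1*11579^1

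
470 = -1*(-470) 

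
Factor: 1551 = 3^1 * 11^1*47^1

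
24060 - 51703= - 27643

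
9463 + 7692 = 17155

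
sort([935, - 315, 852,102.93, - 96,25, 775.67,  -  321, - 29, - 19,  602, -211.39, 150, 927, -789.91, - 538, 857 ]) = [ - 789.91, - 538, - 321,-315, - 211.39, - 96, - 29, - 19 , 25, 102.93, 150,602, 775.67, 852, 857, 927, 935]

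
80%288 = 80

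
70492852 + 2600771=73093623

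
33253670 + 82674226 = 115927896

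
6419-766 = 5653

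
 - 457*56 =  - 25592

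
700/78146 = 350/39073 = 0.01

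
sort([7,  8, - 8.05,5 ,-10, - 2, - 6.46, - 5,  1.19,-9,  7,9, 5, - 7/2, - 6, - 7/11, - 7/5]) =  [ - 10, - 9, - 8.05, - 6.46, - 6, - 5,-7/2, - 2, - 7/5, - 7/11,  1.19,  5 , 5,7, 7, 8,9] 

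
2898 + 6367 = 9265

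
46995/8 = 46995/8 = 5874.38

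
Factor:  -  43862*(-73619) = 2^1*7^2*13^2*241^1*809^1 =3229076578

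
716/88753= 716/88753 = 0.01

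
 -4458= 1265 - 5723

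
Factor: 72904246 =2^1 * 36452123^1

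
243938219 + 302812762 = 546750981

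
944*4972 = 4693568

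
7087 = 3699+3388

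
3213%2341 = 872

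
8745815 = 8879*985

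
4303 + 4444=8747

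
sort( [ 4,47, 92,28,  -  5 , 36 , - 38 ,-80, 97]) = [ - 80, - 38, - 5, 4, 28, 36 , 47,92, 97]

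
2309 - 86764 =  - 84455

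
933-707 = 226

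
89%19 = 13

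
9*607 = 5463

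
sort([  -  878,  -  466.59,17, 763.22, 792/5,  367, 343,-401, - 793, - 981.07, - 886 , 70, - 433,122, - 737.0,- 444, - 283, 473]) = [ - 981.07, - 886, - 878, - 793 , - 737.0, - 466.59,  -  444, - 433, - 401, - 283, 17,  70,122, 792/5,343,367,  473, 763.22]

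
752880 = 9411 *80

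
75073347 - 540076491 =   -  465003144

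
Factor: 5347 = 5347^1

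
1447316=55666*26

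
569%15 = 14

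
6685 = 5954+731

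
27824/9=27824/9=3091.56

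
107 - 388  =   - 281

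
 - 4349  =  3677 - 8026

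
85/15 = 5 + 2/3 = 5.67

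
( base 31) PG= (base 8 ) 1427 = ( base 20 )1JB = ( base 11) 65a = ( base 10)791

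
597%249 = 99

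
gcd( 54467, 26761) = 7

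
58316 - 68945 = - 10629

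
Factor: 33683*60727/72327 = 2045467541/72327  =  3^ ( - 1 )*13^1*2591^1 *24109^( - 1 ) * 60727^1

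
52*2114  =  109928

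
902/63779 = 902/63779 = 0.01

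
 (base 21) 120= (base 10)483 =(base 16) 1e3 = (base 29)GJ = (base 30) g3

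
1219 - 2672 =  - 1453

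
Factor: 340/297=2^2*3^( - 3)*5^1 * 11^(  -  1) * 17^1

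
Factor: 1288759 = 23^1 * 137^1*409^1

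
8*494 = 3952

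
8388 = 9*932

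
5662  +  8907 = 14569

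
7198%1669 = 522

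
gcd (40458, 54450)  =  66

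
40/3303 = 40/3303= 0.01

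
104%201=104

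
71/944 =71/944 = 0.08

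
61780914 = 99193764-37412850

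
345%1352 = 345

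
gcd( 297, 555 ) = 3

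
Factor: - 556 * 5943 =-3304308 = -2^2 * 3^1*7^1*139^1*283^1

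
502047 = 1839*273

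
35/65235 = 7/13047  =  0.00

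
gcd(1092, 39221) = 91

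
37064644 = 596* 62189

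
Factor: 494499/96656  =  573/112 = 2^(  -  4) *3^1*7^ ( - 1)*191^1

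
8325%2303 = 1416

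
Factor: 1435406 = 2^1* 7^2  *97^1*151^1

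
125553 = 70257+55296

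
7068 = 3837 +3231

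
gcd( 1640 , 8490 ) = 10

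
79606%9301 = 5198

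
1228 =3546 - 2318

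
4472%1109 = 36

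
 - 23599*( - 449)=10595951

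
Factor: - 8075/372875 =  - 17/785=- 5^( -1)*17^1*157^(-1 )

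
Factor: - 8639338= - 2^1*19^1*101^1*2251^1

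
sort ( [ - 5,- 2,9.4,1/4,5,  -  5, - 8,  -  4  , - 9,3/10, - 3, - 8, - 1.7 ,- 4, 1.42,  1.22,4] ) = [  -  9,  -  8,-8,-5, - 5, - 4,  -  4, - 3, - 2,-1.7,1/4,3/10,1.22,1.42,4, 5, 9.4]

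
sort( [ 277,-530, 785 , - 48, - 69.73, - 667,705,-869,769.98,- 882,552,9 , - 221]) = [ - 882,-869, - 667, - 530, - 221,- 69.73, - 48,9, 277,552,705,769.98, 785]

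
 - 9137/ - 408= 22 + 161/408 = 22.39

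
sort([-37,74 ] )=[ - 37,74] 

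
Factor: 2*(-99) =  - 2^1*3^2*11^1 = - 198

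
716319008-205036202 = 511282806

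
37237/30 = 1241 + 7/30 = 1241.23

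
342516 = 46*7446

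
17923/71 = 17923/71  =  252.44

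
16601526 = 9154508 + 7447018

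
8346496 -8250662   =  95834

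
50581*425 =21496925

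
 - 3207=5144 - 8351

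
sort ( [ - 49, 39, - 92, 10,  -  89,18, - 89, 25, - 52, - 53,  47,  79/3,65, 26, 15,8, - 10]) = [ - 92, - 89, - 89, - 53, - 52, - 49, -10,  8, 10,  15,18, 25,26,  79/3,  39,47,65] 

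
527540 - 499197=28343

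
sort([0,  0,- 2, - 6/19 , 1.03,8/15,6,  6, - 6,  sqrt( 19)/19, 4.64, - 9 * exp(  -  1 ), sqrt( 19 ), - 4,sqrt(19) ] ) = [ - 6,-4, - 9*exp(  -  1 ),  -  2,  -  6/19  ,  0, 0,sqrt(19 )/19, 8/15,1.03,  sqrt(19), sqrt( 19 ),4.64,6,6 ] 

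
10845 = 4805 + 6040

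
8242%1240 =802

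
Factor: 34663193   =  3911^1*8863^1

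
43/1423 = 43/1423 = 0.03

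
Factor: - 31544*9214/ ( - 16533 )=2^4*3^(-2)*11^ (- 1)*17^1*167^(- 1)*271^1*3943^1 = 290646416/16533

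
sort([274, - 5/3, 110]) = [ - 5/3, 110 , 274]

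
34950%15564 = 3822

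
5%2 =1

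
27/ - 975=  - 9/325 = - 0.03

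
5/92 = 5/92 = 0.05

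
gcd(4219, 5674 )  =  1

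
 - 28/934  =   - 14/467 = -0.03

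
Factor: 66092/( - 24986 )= - 2^1*31^ ( - 1)*41^1 = - 82/31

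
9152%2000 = 1152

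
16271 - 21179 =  - 4908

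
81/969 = 27/323 = 0.08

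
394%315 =79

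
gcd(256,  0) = 256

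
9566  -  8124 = 1442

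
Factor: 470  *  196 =92120= 2^3*5^1*7^2*47^1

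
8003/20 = 400 + 3/20 = 400.15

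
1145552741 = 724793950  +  420758791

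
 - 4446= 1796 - 6242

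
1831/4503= 1831/4503 =0.41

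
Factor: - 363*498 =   -  2^1* 3^2*11^2*83^1 = -  180774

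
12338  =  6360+5978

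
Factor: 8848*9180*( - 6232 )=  - 506191956480 =- 2^9 * 3^3*5^1*7^1*17^1 * 19^1*41^1*79^1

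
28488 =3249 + 25239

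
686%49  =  0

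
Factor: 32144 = 2^4*7^2 * 41^1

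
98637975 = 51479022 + 47158953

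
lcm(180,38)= 3420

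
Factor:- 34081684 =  - 2^2*7^1*13^1*109^1*859^1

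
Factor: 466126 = 2^1*37^1*6299^1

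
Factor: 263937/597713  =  291/659 = 3^1*97^1 * 659^( - 1)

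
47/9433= 47/9433 = 0.00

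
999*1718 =1716282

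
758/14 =379/7 = 54.14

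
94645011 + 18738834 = 113383845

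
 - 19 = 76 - 95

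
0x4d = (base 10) 77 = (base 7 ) 140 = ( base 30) 2H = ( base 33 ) 2B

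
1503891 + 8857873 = 10361764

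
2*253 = 506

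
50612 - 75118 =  - 24506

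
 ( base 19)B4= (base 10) 213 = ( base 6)553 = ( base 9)256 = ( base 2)11010101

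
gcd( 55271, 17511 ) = 1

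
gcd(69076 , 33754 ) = 14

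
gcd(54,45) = 9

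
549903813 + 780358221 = 1330262034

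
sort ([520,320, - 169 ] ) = [ - 169,320,520]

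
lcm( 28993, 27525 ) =2174475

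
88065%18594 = 13689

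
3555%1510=535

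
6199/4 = 1549+ 3/4 = 1549.75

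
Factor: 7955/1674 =2^(-1 )*3^( - 3 ) * 5^1*31^(  -  1) *37^1*43^1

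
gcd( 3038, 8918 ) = 98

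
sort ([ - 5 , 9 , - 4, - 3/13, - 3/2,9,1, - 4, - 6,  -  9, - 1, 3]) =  [ - 9,- 6, - 5, - 4, - 4, - 3/2, - 1, -3/13,1,3 , 9, 9]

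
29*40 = 1160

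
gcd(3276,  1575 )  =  63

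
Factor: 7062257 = 1021^1*6917^1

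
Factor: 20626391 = 20626391^1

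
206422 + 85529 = 291951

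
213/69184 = 213/69184= 0.00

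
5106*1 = 5106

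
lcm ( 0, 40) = 0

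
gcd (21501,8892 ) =9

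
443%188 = 67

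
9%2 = 1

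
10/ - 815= - 2/163 = - 0.01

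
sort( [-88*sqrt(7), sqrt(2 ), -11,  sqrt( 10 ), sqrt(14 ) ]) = [ - 88*sqrt( 7), - 11,  sqrt( 2),sqrt( 10), sqrt( 14)]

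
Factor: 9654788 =2^2  *11^1*13^1 * 16879^1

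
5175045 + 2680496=7855541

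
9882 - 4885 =4997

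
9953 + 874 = 10827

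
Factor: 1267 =7^1*181^1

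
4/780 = 1/195 = 0.01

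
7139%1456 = 1315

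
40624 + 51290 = 91914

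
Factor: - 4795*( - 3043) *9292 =135581291020 = 2^2*5^1*7^1*17^1*23^1*101^1* 137^1*179^1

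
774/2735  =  774/2735  =  0.28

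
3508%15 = 13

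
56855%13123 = 4363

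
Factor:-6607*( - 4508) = 2^2*7^2 * 23^1 *6607^1 = 29784356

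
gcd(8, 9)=1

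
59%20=19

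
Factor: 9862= 2^1*4931^1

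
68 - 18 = 50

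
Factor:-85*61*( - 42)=2^1*3^1 * 5^1*7^1*17^1*61^1 = 217770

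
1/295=1/295 = 0.00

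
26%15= 11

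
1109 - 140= 969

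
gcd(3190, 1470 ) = 10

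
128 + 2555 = 2683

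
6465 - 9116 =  - 2651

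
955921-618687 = 337234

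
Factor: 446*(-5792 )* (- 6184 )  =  2^9 * 181^1 * 223^1*773^1 = 15974706688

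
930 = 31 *30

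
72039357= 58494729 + 13544628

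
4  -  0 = 4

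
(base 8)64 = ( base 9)57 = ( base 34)1i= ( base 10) 52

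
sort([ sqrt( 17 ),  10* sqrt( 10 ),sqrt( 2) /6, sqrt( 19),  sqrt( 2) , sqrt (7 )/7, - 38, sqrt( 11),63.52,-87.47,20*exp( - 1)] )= [ - 87.47, - 38,sqrt(2) /6, sqrt(7)/7, sqrt( 2 ) , sqrt(11 ),sqrt ( 17),sqrt(19),20*exp( - 1),10*sqrt( 10 ),63.52]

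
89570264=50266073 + 39304191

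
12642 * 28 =353976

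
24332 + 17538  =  41870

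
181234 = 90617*2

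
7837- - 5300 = 13137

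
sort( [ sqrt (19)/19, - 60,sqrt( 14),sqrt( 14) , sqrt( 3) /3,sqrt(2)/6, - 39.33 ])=[ - 60 , - 39.33, sqrt( 19 ) /19,sqrt( 2 ) /6 , sqrt (3) /3,sqrt( 14),sqrt( 14 ) ]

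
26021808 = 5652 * 4604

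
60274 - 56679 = 3595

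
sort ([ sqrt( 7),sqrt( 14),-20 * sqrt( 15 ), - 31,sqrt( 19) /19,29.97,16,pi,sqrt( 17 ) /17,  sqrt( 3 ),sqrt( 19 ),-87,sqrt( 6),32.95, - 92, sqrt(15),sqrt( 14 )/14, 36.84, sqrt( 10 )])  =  [ - 92, - 87, - 20 * sqrt (15 ), - 31,sqrt( 19 ) /19,  sqrt(17 ) /17, sqrt( 14)/14,sqrt( 3), sqrt(6 ),sqrt( 7) , pi,sqrt( 10 ),sqrt ( 14),sqrt(15), sqrt( 19 ),16,29.97,  32.95,  36.84]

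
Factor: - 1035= - 3^2*5^1*23^1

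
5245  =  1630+3615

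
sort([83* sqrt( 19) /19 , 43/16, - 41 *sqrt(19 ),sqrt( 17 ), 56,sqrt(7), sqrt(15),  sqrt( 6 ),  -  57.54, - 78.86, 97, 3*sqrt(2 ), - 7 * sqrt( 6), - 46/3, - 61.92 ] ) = [ - 41*sqrt (19),  -  78.86, -61.92, - 57.54,-7*sqrt(6),  -  46/3,  sqrt(6), sqrt( 7 ), 43/16,  sqrt(15),sqrt( 17), 3*sqrt(2 ), 83*sqrt( 19 ) /19, 56 , 97 ] 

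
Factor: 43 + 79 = 2^1*61^1 = 122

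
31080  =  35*888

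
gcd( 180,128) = 4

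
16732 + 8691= 25423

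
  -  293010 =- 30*9767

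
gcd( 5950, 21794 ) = 34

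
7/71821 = 7/71821  =  0.00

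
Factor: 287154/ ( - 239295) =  - 2^1*3^1*5^( - 1) =- 6/5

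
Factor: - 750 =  - 2^1*3^1*5^3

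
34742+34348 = 69090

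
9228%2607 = 1407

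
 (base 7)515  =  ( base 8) 401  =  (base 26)9N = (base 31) 89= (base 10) 257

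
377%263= 114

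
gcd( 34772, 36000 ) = 4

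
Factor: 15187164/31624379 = 2^2 * 3^1*  19^( - 1) * 23^(-1 )*72367^ ( - 1) * 1265597^1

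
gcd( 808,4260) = 4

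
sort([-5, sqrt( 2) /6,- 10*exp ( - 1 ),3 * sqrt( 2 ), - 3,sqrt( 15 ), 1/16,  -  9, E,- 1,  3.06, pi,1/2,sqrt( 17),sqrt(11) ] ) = [ - 9, - 5,  -  10*exp( - 1 ), - 3, - 1,1/16,sqrt(2 ) /6, 1/2, E, 3.06,pi,sqrt( 11 ), sqrt(15),  sqrt( 17),3*sqrt( 2) ]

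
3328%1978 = 1350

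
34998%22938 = 12060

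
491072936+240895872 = 731968808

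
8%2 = 0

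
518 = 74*7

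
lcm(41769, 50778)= 2589678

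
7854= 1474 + 6380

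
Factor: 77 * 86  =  2^1 *7^1*11^1 *43^1 = 6622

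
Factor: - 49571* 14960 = -741582160 = - 2^4*5^1*11^1*17^1*19^1*2609^1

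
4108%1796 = 516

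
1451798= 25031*58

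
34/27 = 1+7/27 = 1.26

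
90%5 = 0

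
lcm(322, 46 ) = 322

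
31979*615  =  19667085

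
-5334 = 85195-90529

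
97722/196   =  48861/98 = 498.58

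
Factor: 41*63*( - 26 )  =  -2^1*3^2 * 7^1*13^1*41^1 = - 67158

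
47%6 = 5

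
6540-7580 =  - 1040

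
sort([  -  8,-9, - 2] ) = [ - 9,  -  8,  -  2]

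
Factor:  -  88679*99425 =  - 5^2*41^1 * 71^1 * 97^1*1249^1 = -8816909575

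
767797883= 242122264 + 525675619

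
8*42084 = 336672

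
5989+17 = 6006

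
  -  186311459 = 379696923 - 566008382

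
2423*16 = 38768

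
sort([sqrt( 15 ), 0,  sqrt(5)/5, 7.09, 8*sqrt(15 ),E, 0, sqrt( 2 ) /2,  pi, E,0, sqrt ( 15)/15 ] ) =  [0, 0, 0, sqrt( 15)/15, sqrt ( 5)/5, sqrt( 2) /2,E, E , pi , sqrt( 15 ), 7.09, 8*sqrt(15) ]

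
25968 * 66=1713888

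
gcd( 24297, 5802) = 3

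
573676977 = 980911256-407234279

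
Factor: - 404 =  - 2^2*101^1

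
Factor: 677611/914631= 3^(- 1)*11^1* 29^ ( - 1)*229^1 *269^1*10513^( - 1)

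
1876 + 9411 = 11287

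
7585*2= 15170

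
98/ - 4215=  - 1 + 4117/4215 = - 0.02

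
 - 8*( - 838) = 6704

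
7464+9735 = 17199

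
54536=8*6817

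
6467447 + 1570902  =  8038349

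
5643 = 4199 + 1444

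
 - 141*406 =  -57246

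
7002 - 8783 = - 1781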